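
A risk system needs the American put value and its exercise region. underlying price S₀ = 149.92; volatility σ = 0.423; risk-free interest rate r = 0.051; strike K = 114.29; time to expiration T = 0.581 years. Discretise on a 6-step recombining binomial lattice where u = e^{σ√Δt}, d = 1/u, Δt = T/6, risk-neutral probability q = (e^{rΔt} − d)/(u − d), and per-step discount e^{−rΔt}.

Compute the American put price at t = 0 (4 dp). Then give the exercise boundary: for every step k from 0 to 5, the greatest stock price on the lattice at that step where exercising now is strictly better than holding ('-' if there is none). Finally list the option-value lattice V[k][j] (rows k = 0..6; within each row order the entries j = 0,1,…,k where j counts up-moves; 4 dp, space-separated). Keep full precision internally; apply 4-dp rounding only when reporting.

Δt=0.09683, u=1.14069, d=0.87667, q=0.48589, disc=e^(-rΔt)=0.99507
k=6 terminal: V=max(K-S,0) → 46.2344 25.7385 0.0000 0.0000 0.0000 0.0000 0.0000
k=5: j=0 S=77.6301 intr=36.6599 cont=36.0969 V=36.6599[EX]; j=1 S=101.0094 intr=13.2806 cont=13.1672 V=13.2806[EX]; j=2 S=131.4297 intr=0.0000 cont=0.0000 V=0.0000[hold]; j=3 S=171.0116 intr=0.0000 cont=0.0000 V=0.0000[hold]; j=4 S=222.5140 intr=0.0000 cont=0.0000 V=0.0000[hold]; j=5 S=289.5270 intr=0.0000 cont=0.0000 V=0.0000[hold]  S*(5)=101.0094
k=4: j=0 S=88.5515 intr=25.7385 cont=25.1755 V=25.7385[EX]; j=1 S=115.2200 intr=0.0000 cont=6.7940 V=6.7940[hold]; j=2 S=149.9200 intr=0.0000 cont=0.0000 V=0.0000[hold]; j=3 S=195.0704 intr=0.0000 cont=0.0000 V=0.0000[hold]; j=4 S=253.8185 intr=0.0000 cont=0.0000 V=0.0000[hold]  S*(4)=88.5515
k=3: j=0 S=101.0094 intr=13.2806 cont=16.4521 V=16.4521[hold]; j=1 S=131.4297 intr=0.0000 cont=3.4757 V=3.4757[hold]; j=2 S=171.0116 intr=0.0000 cont=0.0000 V=0.0000[hold]; j=3 S=222.5140 intr=0.0000 cont=0.0000 V=0.0000[hold]  S*(3)=-
k=2: j=0 S=115.2200 intr=0.0000 cont=10.0970 V=10.0970[hold]; j=1 S=149.9200 intr=0.0000 cont=1.7781 V=1.7781[hold]; j=2 S=195.0704 intr=0.0000 cont=0.0000 V=0.0000[hold]  S*(2)=-
k=1: j=0 S=131.4297 intr=0.0000 cont=6.0251 V=6.0251[hold]; j=1 S=171.0116 intr=0.0000 cont=0.9096 V=0.9096[hold]  S*(1)=-
k=0: j=0 S=149.9200 intr=0.0000 cont=3.5221 V=3.5221[hold]  S*(0)=-

price = 3.5221
boundary = - - - - 88.5515 101.0094
tree:
3.5221
6.0251 0.9096
10.0970 1.7781 0.0000
16.4521 3.4757 0.0000 0.0000
25.7385 6.7940 0.0000 0.0000 0.0000
36.6599 13.2806 0.0000 0.0000 0.0000 0.0000
46.2344 25.7385 0.0000 0.0000 0.0000 0.0000 0.0000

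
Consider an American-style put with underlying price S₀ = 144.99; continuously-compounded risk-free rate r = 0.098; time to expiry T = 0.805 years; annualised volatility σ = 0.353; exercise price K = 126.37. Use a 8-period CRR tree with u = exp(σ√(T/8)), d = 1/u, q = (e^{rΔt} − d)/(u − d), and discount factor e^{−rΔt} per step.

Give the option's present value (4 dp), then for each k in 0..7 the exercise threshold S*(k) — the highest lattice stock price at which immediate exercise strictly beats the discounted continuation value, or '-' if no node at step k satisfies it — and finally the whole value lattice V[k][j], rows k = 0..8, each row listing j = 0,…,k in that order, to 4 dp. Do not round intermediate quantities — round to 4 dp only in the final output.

price = 6.8153
boundary = - - - - 92.6434 82.8293 92.6434 103.6204
tree:
6.8153
10.6485 3.3534
16.1815 5.6670 1.2493
23.8040 9.3479 2.3258 0.2642
33.7266 14.9609 4.2666 0.5515 0.0000
43.5407 23.0381 7.6777 1.1513 0.0000 0.0000
52.3153 33.7266 13.4625 2.4033 0.0000 0.0000 0.0000
60.1602 43.5407 22.7496 5.0167 0.0000 0.0000 0.0000 0.0000
67.1742 52.3153 33.7266 10.4719 0.0000 0.0000 0.0000 0.0000 0.0000

Δt=0.10063  u=1.11849  d=0.89407  q=0.51619  discount=0.99019
step 8 (expiry): payoffs max(K−S,0) = 67.1742 52.3153 33.7266 10.4719 0.0000 0.0000 0.0000 0.0000 0.0000
step 7: (k=7,j=0): S=66.2098, (K−S)⁺=60.1602, hold=58.9202 ⇒ V=60.1602 exercise | (k=7,j=1): S=82.8293, (K−S)⁺=43.5407, hold=42.3007 ⇒ V=43.5407 exercise | (k=7,j=2): S=103.6204, (K−S)⁺=22.7496, hold=21.5095 ⇒ V=22.7496 exercise | (k=7,j=3): S=129.6305, (K−S)⁺=0.0000, hold=5.0167 ⇒ V=5.0167 continue | (k=7,j=4): S=162.1694, (K−S)⁺=0.0000, hold=0.0000 ⇒ V=0.0000 continue | (k=7,j=5): S=202.8760, (K−S)⁺=0.0000, hold=0.0000 ⇒ V=0.0000 continue | (k=7,j=6): S=253.8004, (K−S)⁺=0.0000, hold=0.0000 ⇒ V=0.0000 continue | (k=7,j=7): S=317.5076, (K−S)⁺=0.0000, hold=0.0000 ⇒ V=0.0000 continue  boundary S*=103.6204
step 6: (k=6,j=0): S=74.0547, (K−S)⁺=52.3153, hold=51.0752 ⇒ V=52.3153 exercise | (k=6,j=1): S=92.6434, (K−S)⁺=33.7266, hold=32.4865 ⇒ V=33.7266 exercise | (k=6,j=2): S=115.8981, (K−S)⁺=10.4719, hold=13.4625 ⇒ V=13.4625 continue | (k=6,j=3): S=144.9900, (K−S)⁺=0.0000, hold=2.4033 ⇒ V=2.4033 continue | (k=6,j=4): S=181.3843, (K−S)⁺=0.0000, hold=0.0000 ⇒ V=0.0000 continue | (k=6,j=5): S=226.9141, (K−S)⁺=0.0000, hold=0.0000 ⇒ V=0.0000 continue | (k=6,j=6): S=283.8724, (K−S)⁺=0.0000, hold=0.0000 ⇒ V=0.0000 continue  boundary S*=92.6434
step 5: (k=5,j=0): S=82.8293, (K−S)⁺=43.5407, hold=42.3007 ⇒ V=43.5407 exercise | (k=5,j=1): S=103.6204, (K−S)⁺=22.7496, hold=23.0381 ⇒ V=23.0381 continue | (k=5,j=2): S=129.6305, (K−S)⁺=0.0000, hold=7.6777 ⇒ V=7.6777 continue | (k=5,j=3): S=162.1694, (K−S)⁺=0.0000, hold=1.1513 ⇒ V=1.1513 continue | (k=5,j=4): S=202.8760, (K−S)⁺=0.0000, hold=0.0000 ⇒ V=0.0000 continue | (k=5,j=5): S=253.8004, (K−S)⁺=0.0000, hold=0.0000 ⇒ V=0.0000 continue  boundary S*=82.8293
step 4: (k=4,j=0): S=92.6434, (K−S)⁺=33.7266, hold=32.6340 ⇒ V=33.7266 exercise | (k=4,j=1): S=115.8981, (K−S)⁺=10.4719, hold=14.9609 ⇒ V=14.9609 continue | (k=4,j=2): S=144.9900, (K−S)⁺=0.0000, hold=4.2666 ⇒ V=4.2666 continue | (k=4,j=3): S=181.3843, (K−S)⁺=0.0000, hold=0.5515 ⇒ V=0.5515 continue | (k=4,j=4): S=226.9141, (K−S)⁺=0.0000, hold=0.0000 ⇒ V=0.0000 continue  boundary S*=92.6434
step 3: (k=3,j=0): S=103.6204, (K−S)⁺=22.7496, hold=23.8040 ⇒ V=23.8040 continue | (k=3,j=1): S=129.6305, (K−S)⁺=0.0000, hold=9.3479 ⇒ V=9.3479 continue | (k=3,j=2): S=162.1694, (K−S)⁺=0.0000, hold=2.3258 ⇒ V=2.3258 continue | (k=3,j=3): S=202.8760, (K−S)⁺=0.0000, hold=0.2642 ⇒ V=0.2642 continue  boundary S*=-
step 2: (k=2,j=0): S=115.8981, (K−S)⁺=10.4719, hold=16.1815 ⇒ V=16.1815 continue | (k=2,j=1): S=144.9900, (K−S)⁺=0.0000, hold=5.6670 ⇒ V=5.6670 continue | (k=2,j=2): S=181.3843, (K−S)⁺=0.0000, hold=1.2493 ⇒ V=1.2493 continue  boundary S*=-
step 1: (k=1,j=0): S=129.6305, (K−S)⁺=0.0000, hold=10.6485 ⇒ V=10.6485 continue | (k=1,j=1): S=162.1694, (K−S)⁺=0.0000, hold=3.3534 ⇒ V=3.3534 continue  boundary S*=-
step 0: (k=0,j=0): S=144.9900, (K−S)⁺=0.0000, hold=6.8153 ⇒ V=6.8153 continue  boundary S*=-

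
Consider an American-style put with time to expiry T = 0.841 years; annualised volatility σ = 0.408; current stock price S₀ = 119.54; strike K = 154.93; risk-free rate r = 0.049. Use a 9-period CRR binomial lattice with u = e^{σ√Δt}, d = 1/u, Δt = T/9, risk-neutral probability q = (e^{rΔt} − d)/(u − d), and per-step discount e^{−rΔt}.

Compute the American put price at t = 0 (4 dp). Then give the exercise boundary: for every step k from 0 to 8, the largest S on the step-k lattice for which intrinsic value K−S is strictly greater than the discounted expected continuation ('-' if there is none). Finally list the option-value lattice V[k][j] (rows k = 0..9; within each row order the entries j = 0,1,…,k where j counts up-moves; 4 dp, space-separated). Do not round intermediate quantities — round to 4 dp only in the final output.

price = 39.8242
boundary = - - 93.1500 82.2275 93.1500 105.5232 93.1500 105.5232 119.5400
tree:
39.8242
50.3052 29.1680
61.7800 38.7018 19.4083
72.7025 49.7420 27.4467 11.1307
82.3441 61.7800 37.5404 17.0816 4.9723
90.8553 72.7025 49.4068 25.4047 8.4825 1.3246
98.3684 82.3441 61.7800 36.3232 14.1522 2.5950 0.0000
105.0006 90.8553 72.7025 49.4068 22.8949 5.0838 0.0000 0.0000
110.8552 98.3684 82.3441 61.7800 35.3900 9.9595 0.0000 0.0000 0.0000
116.0232 105.0006 90.8553 72.7025 49.4068 19.5113 0.0000 0.0000 0.0000 0.0000

Δt=0.09344  u=1.13283  d=0.88274  q=0.48721  discount=0.99543
step 9 (expiry): payoffs max(K−S,0) = 116.0232 105.0006 90.8553 72.7025 49.4068 19.5113 0.0000 0.0000 0.0000 0.0000
step 8: (k=8,j=0): S=44.0748, (K−S)⁺=110.8552, hold=110.1474 ⇒ V=110.8552 exercise | (k=8,j=1): S=56.5616, (K−S)⁺=98.3684, hold=97.6607 ⇒ V=98.3684 exercise | (k=8,j=2): S=72.5859, (K−S)⁺=82.3441, hold=81.6364 ⇒ V=82.3441 exercise | (k=8,j=3): S=93.1500, (K−S)⁺=61.7800, hold=61.0723 ⇒ V=61.7800 exercise | (k=8,j=4): S=119.5400, (K−S)⁺=35.3900, hold=34.6822 ⇒ V=35.3900 exercise | (k=8,j=5): S=153.4065, (K−S)⁺=1.5235, hold=9.9595 ⇒ V=9.9595 continue | (k=8,j=6): S=196.8677, (K−S)⁺=0.0000, hold=0.0000 ⇒ V=0.0000 continue | (k=8,j=7): S=252.6417, (K−S)⁺=0.0000, hold=0.0000 ⇒ V=0.0000 continue | (k=8,j=8): S=324.2170, (K−S)⁺=0.0000, hold=0.0000 ⇒ V=0.0000 continue  boundary S*=119.5400
step 7: (k=7,j=0): S=49.9294, (K−S)⁺=105.0006, hold=104.2929 ⇒ V=105.0006 exercise | (k=7,j=1): S=64.0747, (K−S)⁺=90.8553, hold=90.1475 ⇒ V=90.8553 exercise | (k=7,j=2): S=82.2275, (K−S)⁺=72.7025, hold=71.9947 ⇒ V=72.7025 exercise | (k=7,j=3): S=105.5232, (K−S)⁺=49.4068, hold=48.6990 ⇒ V=49.4068 exercise | (k=7,j=4): S=135.4187, (K−S)⁺=19.5113, hold=22.8949 ⇒ V=22.8949 continue | (k=7,j=5): S=173.7838, (K−S)⁺=0.0000, hold=5.0838 ⇒ V=5.0838 continue | (k=7,j=6): S=223.0179, (K−S)⁺=0.0000, hold=0.0000 ⇒ V=0.0000 continue | (k=7,j=7): S=286.2005, (K−S)⁺=0.0000, hold=0.0000 ⇒ V=0.0000 continue  boundary S*=105.5232
step 6: (k=6,j=0): S=56.5616, (K−S)⁺=98.3684, hold=97.6607 ⇒ V=98.3684 exercise | (k=6,j=1): S=72.5859, (K−S)⁺=82.3441, hold=81.6364 ⇒ V=82.3441 exercise | (k=6,j=2): S=93.1500, (K−S)⁺=61.7800, hold=61.0723 ⇒ V=61.7800 exercise | (k=6,j=3): S=119.5400, (K−S)⁺=35.3900, hold=36.3232 ⇒ V=36.3232 continue | (k=6,j=4): S=153.4065, (K−S)⁺=1.5235, hold=14.1522 ⇒ V=14.1522 continue | (k=6,j=5): S=196.8677, (K−S)⁺=0.0000, hold=2.5950 ⇒ V=2.5950 continue | (k=6,j=6): S=252.6417, (K−S)⁺=0.0000, hold=0.0000 ⇒ V=0.0000 continue  boundary S*=93.1500
step 5: (k=5,j=0): S=64.0747, (K−S)⁺=90.8553, hold=90.1475 ⇒ V=90.8553 exercise | (k=5,j=1): S=82.2275, (K−S)⁺=72.7025, hold=71.9947 ⇒ V=72.7025 exercise | (k=5,j=2): S=105.5232, (K−S)⁺=49.4068, hold=49.1516 ⇒ V=49.4068 exercise | (k=5,j=3): S=135.4187, (K−S)⁺=19.5113, hold=25.4047 ⇒ V=25.4047 continue | (k=5,j=4): S=173.7838, (K−S)⁺=0.0000, hold=8.4825 ⇒ V=8.4825 continue | (k=5,j=5): S=223.0179, (K−S)⁺=0.0000, hold=1.3246 ⇒ V=1.3246 continue  boundary S*=105.5232
step 4: (k=4,j=0): S=72.5859, (K−S)⁺=82.3441, hold=81.6364 ⇒ V=82.3441 exercise | (k=4,j=1): S=93.1500, (K−S)⁺=61.7800, hold=61.0723 ⇒ V=61.7800 exercise | (k=4,j=2): S=119.5400, (K−S)⁺=35.3900, hold=37.5404 ⇒ V=37.5404 continue | (k=4,j=3): S=153.4065, (K−S)⁺=1.5235, hold=17.0816 ⇒ V=17.0816 continue | (k=4,j=4): S=196.8677, (K−S)⁺=0.0000, hold=4.9723 ⇒ V=4.9723 continue  boundary S*=93.1500
step 3: (k=3,j=0): S=82.2275, (K−S)⁺=72.7025, hold=71.9947 ⇒ V=72.7025 exercise | (k=3,j=1): S=105.5232, (K−S)⁺=49.4068, hold=49.7420 ⇒ V=49.7420 continue | (k=3,j=2): S=135.4187, (K−S)⁺=19.5113, hold=27.4467 ⇒ V=27.4467 continue | (k=3,j=3): S=173.7838, (K−S)⁺=0.0000, hold=11.1307 ⇒ V=11.1307 continue  boundary S*=82.2275
step 2: (k=2,j=0): S=93.1500, (K−S)⁺=61.7800, hold=61.2348 ⇒ V=61.7800 exercise | (k=2,j=1): S=119.5400, (K−S)⁺=35.3900, hold=38.7018 ⇒ V=38.7018 continue | (k=2,j=2): S=153.4065, (K−S)⁺=1.5235, hold=19.4083 ⇒ V=19.4083 continue  boundary S*=93.1500
step 1: (k=1,j=0): S=105.5232, (K−S)⁺=49.4068, hold=50.3052 ⇒ V=50.3052 continue | (k=1,j=1): S=135.4187, (K−S)⁺=19.5113, hold=29.1680 ⇒ V=29.1680 continue  boundary S*=-
step 0: (k=0,j=0): S=119.5400, (K−S)⁺=35.3900, hold=39.8242 ⇒ V=39.8242 continue  boundary S*=-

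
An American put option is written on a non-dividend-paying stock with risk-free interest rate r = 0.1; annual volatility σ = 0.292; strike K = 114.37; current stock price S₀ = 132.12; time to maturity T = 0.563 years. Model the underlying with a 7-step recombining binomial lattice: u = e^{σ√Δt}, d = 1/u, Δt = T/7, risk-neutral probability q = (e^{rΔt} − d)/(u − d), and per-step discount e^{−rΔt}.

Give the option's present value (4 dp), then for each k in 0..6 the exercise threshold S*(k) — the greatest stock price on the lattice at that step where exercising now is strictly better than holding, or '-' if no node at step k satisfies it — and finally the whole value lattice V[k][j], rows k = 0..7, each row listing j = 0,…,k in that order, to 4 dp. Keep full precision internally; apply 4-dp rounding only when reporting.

Δt=0.08043  u=1.08634  d=0.92053  q=0.52801  discount=0.99199
step 7 (expiry): payoffs max(K−S,0) = 40.3723 27.0434 11.3135 0.0000 0.0000 0.0000 0.0000 0.0000
step 6: (k=6,j=0): S=80.3864, (K−S)⁺=33.9836, hold=33.0675 ⇒ V=33.9836 exercise | (k=6,j=1): S=94.8661, (K−S)⁺=19.5039, hold=18.5877 ⇒ V=19.5039 exercise | (k=6,j=2): S=111.9541, (K−S)⁺=2.4159, hold=5.2971 ⇒ V=5.2971 continue | (k=6,j=3): S=132.1200, (K−S)⁺=0.0000, hold=0.0000 ⇒ V=0.0000 continue | (k=6,j=4): S=155.9184, (K−S)⁺=0.0000, hold=0.0000 ⇒ V=0.0000 continue | (k=6,j=5): S=184.0035, (K−S)⁺=0.0000, hold=0.0000 ⇒ V=0.0000 continue | (k=6,j=6): S=217.1474, (K−S)⁺=0.0000, hold=0.0000 ⇒ V=0.0000 continue  boundary S*=94.8661
step 5: (k=5,j=0): S=87.3266, (K−S)⁺=27.0434, hold=26.1272 ⇒ V=27.0434 exercise | (k=5,j=1): S=103.0565, (K−S)⁺=11.3135, hold=11.9064 ⇒ V=11.9064 continue | (k=5,j=2): S=121.6198, (K−S)⁺=0.0000, hold=2.4801 ⇒ V=2.4801 continue | (k=5,j=3): S=143.5268, (K−S)⁺=0.0000, hold=0.0000 ⇒ V=0.0000 continue | (k=5,j=4): S=169.3798, (K−S)⁺=0.0000, hold=0.0000 ⇒ V=0.0000 continue | (k=5,j=5): S=199.8897, (K−S)⁺=0.0000, hold=0.0000 ⇒ V=0.0000 continue  boundary S*=87.3266
step 4: (k=4,j=0): S=94.8661, (K−S)⁺=19.5039, hold=18.8983 ⇒ V=19.5039 exercise | (k=4,j=1): S=111.9541, (K−S)⁺=2.4159, hold=6.8737 ⇒ V=6.8737 continue | (k=4,j=2): S=132.1200, (K−S)⁺=0.0000, hold=1.1612 ⇒ V=1.1612 continue | (k=4,j=3): S=155.9184, (K−S)⁺=0.0000, hold=0.0000 ⇒ V=0.0000 continue | (k=4,j=4): S=184.0035, (K−S)⁺=0.0000, hold=0.0000 ⇒ V=0.0000 continue  boundary S*=94.8661
step 3: (k=3,j=0): S=103.0565, (K−S)⁺=11.3135, hold=12.7322 ⇒ V=12.7322 continue | (k=3,j=1): S=121.6198, (K−S)⁺=0.0000, hold=3.8266 ⇒ V=3.8266 continue | (k=3,j=2): S=143.5268, (K−S)⁺=0.0000, hold=0.5437 ⇒ V=0.5437 continue | (k=3,j=3): S=169.3798, (K−S)⁺=0.0000, hold=0.0000 ⇒ V=0.0000 continue  boundary S*=-
step 2: (k=2,j=0): S=111.9541, (K−S)⁺=2.4159, hold=7.9656 ⇒ V=7.9656 continue | (k=2,j=1): S=132.1200, (K−S)⁺=0.0000, hold=2.0764 ⇒ V=2.0764 continue | (k=2,j=2): S=155.9184, (K−S)⁺=0.0000, hold=0.2546 ⇒ V=0.2546 continue  boundary S*=-
step 1: (k=1,j=0): S=121.6198, (K−S)⁺=0.0000, hold=4.8171 ⇒ V=4.8171 continue | (k=1,j=1): S=143.5268, (K−S)⁺=0.0000, hold=1.1055 ⇒ V=1.1055 continue  boundary S*=-
step 0: (k=0,j=0): S=132.1200, (K−S)⁺=0.0000, hold=2.8345 ⇒ V=2.8345 continue  boundary S*=-

price = 2.8345
boundary = - - - - 94.8661 87.3266 94.8661
tree:
2.8345
4.8171 1.1055
7.9656 2.0764 0.2546
12.7322 3.8266 0.5437 0.0000
19.5039 6.8737 1.1612 0.0000 0.0000
27.0434 11.9064 2.4801 0.0000 0.0000 0.0000
33.9836 19.5039 5.2971 0.0000 0.0000 0.0000 0.0000
40.3723 27.0434 11.3135 0.0000 0.0000 0.0000 0.0000 0.0000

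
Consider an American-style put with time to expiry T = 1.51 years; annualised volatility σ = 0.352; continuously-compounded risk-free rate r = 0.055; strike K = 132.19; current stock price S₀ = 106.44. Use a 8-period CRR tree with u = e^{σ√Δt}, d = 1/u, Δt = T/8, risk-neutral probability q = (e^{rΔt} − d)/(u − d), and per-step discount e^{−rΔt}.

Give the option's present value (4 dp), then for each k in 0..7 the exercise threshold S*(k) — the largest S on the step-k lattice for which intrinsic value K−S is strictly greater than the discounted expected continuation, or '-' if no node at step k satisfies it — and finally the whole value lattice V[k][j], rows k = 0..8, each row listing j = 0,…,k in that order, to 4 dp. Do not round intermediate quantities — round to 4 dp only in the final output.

price = 30.8912
boundary = - - 78.3923 91.3459 78.3923 91.3459 78.3923 91.3459
tree:
30.8912
41.4186 20.8367
53.7977 29.7030 12.2598
64.9143 40.8441 18.9996 5.6645
74.4546 53.7977 28.4571 9.7829 1.5961
82.6419 64.9143 40.8441 16.4605 3.1988 0.0000
89.6683 74.4546 53.7977 26.6845 6.4109 0.0000 0.0000
95.6982 82.6419 64.9143 40.8441 12.8483 0.0000 0.0000 0.0000
100.8730 89.6683 74.4546 53.7977 25.7500 0.0000 0.0000 0.0000 0.0000

Δt=0.18875  u=1.16524  d=0.85819  q=0.49583  discount=0.98967
step 8 (expiry): payoffs max(K−S,0) = 100.8730 89.6683 74.4546 53.7977 25.7500 0.0000 0.0000 0.0000 0.0000
step 7: (k=7,j=0): S=36.4918, (K−S)⁺=95.6982, hold=94.3330 ⇒ V=95.6982 exercise | (k=7,j=1): S=49.5481, (K−S)⁺=82.6419, hold=81.2767 ⇒ V=82.6419 exercise | (k=7,j=2): S=67.2757, (K−S)⁺=64.9143, hold=63.5492 ⇒ V=64.9143 exercise | (k=7,j=3): S=91.3459, (K−S)⁺=40.8441, hold=39.4789 ⇒ V=40.8441 exercise | (k=7,j=4): S=124.0282, (K−S)⁺=8.1618, hold=12.8483 ⇒ V=12.8483 continue | (k=7,j=5): S=168.4038, (K−S)⁺=0.0000, hold=0.0000 ⇒ V=0.0000 continue | (k=7,j=6): S=228.6563, (K−S)⁺=0.0000, hold=0.0000 ⇒ V=0.0000 continue | (k=7,j=7): S=310.4663, (K−S)⁺=0.0000, hold=0.0000 ⇒ V=0.0000 continue  boundary S*=91.3459
step 6: (k=6,j=0): S=42.5217, (K−S)⁺=89.6683, hold=88.3031 ⇒ V=89.6683 exercise | (k=6,j=1): S=57.7354, (K−S)⁺=74.4546, hold=73.0894 ⇒ V=74.4546 exercise | (k=6,j=2): S=78.3923, (K−S)⁺=53.7977, hold=52.4325 ⇒ V=53.7977 exercise | (k=6,j=3): S=106.4400, (K−S)⁺=25.7500, hold=26.6845 ⇒ V=26.6845 continue | (k=6,j=4): S=144.5227, (K−S)⁺=0.0000, hold=6.4109 ⇒ V=6.4109 continue | (k=6,j=5): S=196.2309, (K−S)⁺=0.0000, hold=0.0000 ⇒ V=0.0000 continue | (k=6,j=6): S=266.4396, (K−S)⁺=0.0000, hold=0.0000 ⇒ V=0.0000 continue  boundary S*=78.3923
step 5: (k=5,j=0): S=49.5481, (K−S)⁺=82.6419, hold=81.2767 ⇒ V=82.6419 exercise | (k=5,j=1): S=67.2757, (K−S)⁺=64.9143, hold=63.5492 ⇒ V=64.9143 exercise | (k=5,j=2): S=91.3459, (K−S)⁺=40.8441, hold=39.9375 ⇒ V=40.8441 exercise | (k=5,j=3): S=124.0282, (K−S)⁺=8.1618, hold=16.4605 ⇒ V=16.4605 continue | (k=5,j=4): S=168.4038, (K−S)⁺=0.0000, hold=3.1988 ⇒ V=3.1988 continue | (k=5,j=5): S=228.6563, (K−S)⁺=0.0000, hold=0.0000 ⇒ V=0.0000 continue  boundary S*=91.3459
step 4: (k=4,j=0): S=57.7354, (K−S)⁺=74.4546, hold=73.0894 ⇒ V=74.4546 exercise | (k=4,j=1): S=78.3923, (K−S)⁺=53.7977, hold=52.4325 ⇒ V=53.7977 exercise | (k=4,j=2): S=106.4400, (K−S)⁺=25.7500, hold=28.4571 ⇒ V=28.4571 continue | (k=4,j=3): S=144.5227, (K−S)⁺=0.0000, hold=9.7829 ⇒ V=9.7829 continue | (k=4,j=4): S=196.2309, (K−S)⁺=0.0000, hold=1.5961 ⇒ V=1.5961 continue  boundary S*=78.3923
step 3: (k=3,j=0): S=67.2757, (K−S)⁺=64.9143, hold=63.5492 ⇒ V=64.9143 exercise | (k=3,j=1): S=91.3459, (K−S)⁺=40.8441, hold=40.8072 ⇒ V=40.8441 exercise | (k=3,j=2): S=124.0282, (K−S)⁺=8.1618, hold=18.9996 ⇒ V=18.9996 continue | (k=3,j=3): S=168.4038, (K−S)⁺=0.0000, hold=5.6645 ⇒ V=5.6645 continue  boundary S*=91.3459
step 2: (k=2,j=0): S=78.3923, (K−S)⁺=53.7977, hold=52.4325 ⇒ V=53.7977 exercise | (k=2,j=1): S=106.4400, (K−S)⁺=25.7500, hold=29.7030 ⇒ V=29.7030 continue | (k=2,j=2): S=144.5227, (K−S)⁺=0.0000, hold=12.2598 ⇒ V=12.2598 continue  boundary S*=78.3923
step 1: (k=1,j=0): S=91.3459, (K−S)⁺=40.8441, hold=41.4186 ⇒ V=41.4186 continue | (k=1,j=1): S=124.0282, (K−S)⁺=8.1618, hold=20.8367 ⇒ V=20.8367 continue  boundary S*=-
step 0: (k=0,j=0): S=106.4400, (K−S)⁺=25.7500, hold=30.8912 ⇒ V=30.8912 continue  boundary S*=-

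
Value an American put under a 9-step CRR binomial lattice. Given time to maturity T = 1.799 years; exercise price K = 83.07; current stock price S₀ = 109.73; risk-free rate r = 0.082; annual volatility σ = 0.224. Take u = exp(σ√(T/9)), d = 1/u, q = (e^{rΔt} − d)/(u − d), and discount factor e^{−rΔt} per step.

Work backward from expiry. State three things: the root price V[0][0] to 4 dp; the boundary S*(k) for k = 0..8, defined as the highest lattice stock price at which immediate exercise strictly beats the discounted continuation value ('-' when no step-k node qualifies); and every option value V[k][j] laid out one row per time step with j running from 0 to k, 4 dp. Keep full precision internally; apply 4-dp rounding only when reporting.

Δt=0.19989, u=1.10533, d=0.90470, q=0.55735, disc=e^(-rΔt)=0.98374
k=9 terminal: V=max(K-S,0) → 38.5165 28.6361 16.5646 1.8161 0.0000 0.0000 0.0000 0.0000 0.0000 0.0000
k=8: j=0 S=49.2465 intr=33.8235 cont=32.4730 V=33.8235[EX]; j=1 S=60.1676 intr=22.9024 cont=21.5519 V=22.9024[EX]; j=2 S=73.5107 intr=9.5593 cont=8.2088 V=9.5593[EX]; j=3 S=89.8127 intr=0.0000 cont=0.7908 V=0.7908[hold]; j=4 S=109.7300 intr=0.0000 cont=0.0000 V=0.0000[hold]; j=5 S=134.0642 intr=0.0000 cont=0.0000 V=0.0000[hold]; j=6 S=163.7949 intr=0.0000 cont=0.0000 V=0.0000[hold]; j=7 S=200.1187 intr=0.0000 cont=0.0000 V=0.0000[hold]; j=8 S=244.4979 intr=0.0000 cont=0.0000 V=0.0000[hold]  S*(8)=73.5107
k=7: j=0 S=54.4339 intr=28.6361 cont=27.2856 V=28.6361[EX]; j=1 S=66.5054 intr=16.5646 cont=15.2141 V=16.5646[EX]; j=2 S=81.2539 intr=1.8161 cont=4.5962 V=4.5962[hold]; j=3 S=99.2731 intr=0.0000 cont=0.3444 V=0.3444[hold]; j=4 S=121.2884 intr=0.0000 cont=0.0000 V=0.0000[hold]; j=5 S=148.1858 intr=0.0000 cont=0.0000 V=0.0000[hold]; j=6 S=181.0481 intr=0.0000 cont=0.0000 V=0.0000[hold]; j=7 S=221.1982 intr=0.0000 cont=0.0000 V=0.0000[hold]  S*(7)=66.5054
k=6: j=0 S=60.1676 intr=22.9024 cont=21.5519 V=22.9024[EX]; j=1 S=73.5107 intr=9.5593 cont=9.7331 V=9.7331[hold]; j=2 S=89.8127 intr=0.0000 cont=2.1902 V=2.1902[hold]; j=3 S=109.7300 intr=0.0000 cont=0.1500 V=0.1500[hold]; j=4 S=134.0642 intr=0.0000 cont=0.0000 V=0.0000[hold]; j=5 S=163.7949 intr=0.0000 cont=0.0000 V=0.0000[hold]; j=6 S=200.1187 intr=0.0000 cont=0.0000 V=0.0000[hold]  S*(6)=60.1676
k=5: j=0 S=66.5054 intr=16.5646 cont=15.3094 V=16.5646[EX]; j=1 S=81.2539 intr=1.8161 cont=5.4392 V=5.4392[hold]; j=2 S=99.2731 intr=0.0000 cont=1.0360 V=1.0360[hold]; j=3 S=121.2884 intr=0.0000 cont=0.0653 V=0.0653[hold]; j=4 S=148.1858 intr=0.0000 cont=0.0000 V=0.0000[hold]; j=5 S=181.0481 intr=0.0000 cont=0.0000 V=0.0000[hold]  S*(5)=66.5054
k=4: j=0 S=73.5107 intr=9.5593 cont=10.1953 V=10.1953[hold]; j=1 S=89.8127 intr=0.0000 cont=2.9365 V=2.9365[hold]; j=2 S=109.7300 intr=0.0000 cont=0.4869 V=0.4869[hold]; j=3 S=134.0642 intr=0.0000 cont=0.0284 V=0.0284[hold]; j=4 S=163.7949 intr=0.0000 cont=0.0000 V=0.0000[hold]  S*(4)=-
k=3: j=0 S=81.2539 intr=1.8161 cont=6.0496 V=6.0496[hold]; j=1 S=99.2731 intr=0.0000 cont=1.5457 V=1.5457[hold]; j=2 S=121.2884 intr=0.0000 cont=0.2276 V=0.2276[hold]; j=3 S=148.1858 intr=0.0000 cont=0.0124 V=0.0124[hold]  S*(3)=-
k=2: j=0 S=89.8127 intr=0.0000 cont=3.4818 V=3.4818[hold]; j=1 S=109.7300 intr=0.0000 cont=0.7979 V=0.7979[hold]; j=2 S=134.0642 intr=0.0000 cont=0.1059 V=0.1059[hold]  S*(2)=-
k=1: j=0 S=99.2731 intr=0.0000 cont=1.9536 V=1.9536[hold]; j=1 S=121.2884 intr=0.0000 cont=0.4055 V=0.4055[hold]  S*(1)=-
k=0: j=0 S=109.7300 intr=0.0000 cont=1.0730 V=1.0730[hold]  S*(0)=-

price = 1.0730
boundary = - - - - - 66.5054 60.1676 66.5054 73.5107
tree:
1.0730
1.9536 0.4055
3.4818 0.7979 0.1059
6.0496 1.5457 0.2276 0.0124
10.1953 2.9365 0.4869 0.0284 0.0000
16.5646 5.4392 1.0360 0.0653 0.0000 0.0000
22.9024 9.7331 2.1902 0.1500 0.0000 0.0000 0.0000
28.6361 16.5646 4.5962 0.3444 0.0000 0.0000 0.0000 0.0000
33.8235 22.9024 9.5593 0.7908 0.0000 0.0000 0.0000 0.0000 0.0000
38.5165 28.6361 16.5646 1.8161 0.0000 0.0000 0.0000 0.0000 0.0000 0.0000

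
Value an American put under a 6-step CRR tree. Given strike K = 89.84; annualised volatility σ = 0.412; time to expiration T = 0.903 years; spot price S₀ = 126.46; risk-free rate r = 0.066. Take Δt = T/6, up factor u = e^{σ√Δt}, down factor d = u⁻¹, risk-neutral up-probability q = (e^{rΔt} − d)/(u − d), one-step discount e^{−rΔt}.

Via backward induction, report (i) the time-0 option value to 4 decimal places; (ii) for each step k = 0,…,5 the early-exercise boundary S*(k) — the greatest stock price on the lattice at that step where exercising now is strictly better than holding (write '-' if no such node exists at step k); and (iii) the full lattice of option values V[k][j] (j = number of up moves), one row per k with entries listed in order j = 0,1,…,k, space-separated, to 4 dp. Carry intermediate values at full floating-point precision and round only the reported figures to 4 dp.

price = 2.9472
boundary = - - - - 66.7261 56.8697
tree:
2.9472
5.1265 0.7498
8.7396 1.4884 0.0000
14.4964 2.9547 0.0000 0.0000
23.1139 5.8655 0.0000 0.0000 0.0000
32.9703 11.6436 0.0000 0.0000 0.0000 0.0000
41.3707 23.1139 0.0000 0.0000 0.0000 0.0000 0.0000

Δt=0.15050  u=1.17331  d=0.85229  q=0.49122  discount=0.99012
step 6 (expiry): payoffs max(K−S,0) = 41.3707 23.1139 0.0000 0.0000 0.0000 0.0000 0.0000
step 5: (k=5,j=0): S=56.8697, (K−S)⁺=32.9703, hold=32.0823 ⇒ V=32.9703 exercise | (k=5,j=1): S=78.2906, (K−S)⁺=11.5494, hold=11.6436 ⇒ V=11.6436 continue | (k=5,j=2): S=107.7801, (K−S)⁺=0.0000, hold=0.0000 ⇒ V=0.0000 continue | (k=5,j=3): S=148.3773, (K−S)⁺=0.0000, hold=0.0000 ⇒ V=0.0000 continue | (k=5,j=4): S=204.2662, (K−S)⁺=0.0000, hold=0.0000 ⇒ V=0.0000 continue | (k=5,j=5): S=281.2065, (K−S)⁺=0.0000, hold=0.0000 ⇒ V=0.0000 continue  boundary S*=56.8697
step 4: (k=4,j=0): S=66.7261, (K−S)⁺=23.1139, hold=22.2718 ⇒ V=23.1139 exercise | (k=4,j=1): S=91.8595, (K−S)⁺=0.0000, hold=5.8655 ⇒ V=5.8655 continue | (k=4,j=2): S=126.4600, (K−S)⁺=0.0000, hold=0.0000 ⇒ V=0.0000 continue | (k=4,j=3): S=174.0933, (K−S)⁺=0.0000, hold=0.0000 ⇒ V=0.0000 continue | (k=4,j=4): S=239.6685, (K−S)⁺=0.0000, hold=0.0000 ⇒ V=0.0000 continue  boundary S*=66.7261
step 3: (k=3,j=0): S=78.2906, (K−S)⁺=11.5494, hold=14.4964 ⇒ V=14.4964 continue | (k=3,j=1): S=107.7801, (K−S)⁺=0.0000, hold=2.9547 ⇒ V=2.9547 continue | (k=3,j=2): S=148.3773, (K−S)⁺=0.0000, hold=0.0000 ⇒ V=0.0000 continue | (k=3,j=3): S=204.2662, (K−S)⁺=0.0000, hold=0.0000 ⇒ V=0.0000 continue  boundary S*=-
step 2: (k=2,j=0): S=91.8595, (K−S)⁺=0.0000, hold=8.7396 ⇒ V=8.7396 continue | (k=2,j=1): S=126.4600, (K−S)⁺=0.0000, hold=1.4884 ⇒ V=1.4884 continue | (k=2,j=2): S=174.0933, (K−S)⁺=0.0000, hold=0.0000 ⇒ V=0.0000 continue  boundary S*=-
step 1: (k=1,j=0): S=107.7801, (K−S)⁺=0.0000, hold=5.1265 ⇒ V=5.1265 continue | (k=1,j=1): S=148.3773, (K−S)⁺=0.0000, hold=0.7498 ⇒ V=0.7498 continue  boundary S*=-
step 0: (k=0,j=0): S=126.4600, (K−S)⁺=0.0000, hold=2.9472 ⇒ V=2.9472 continue  boundary S*=-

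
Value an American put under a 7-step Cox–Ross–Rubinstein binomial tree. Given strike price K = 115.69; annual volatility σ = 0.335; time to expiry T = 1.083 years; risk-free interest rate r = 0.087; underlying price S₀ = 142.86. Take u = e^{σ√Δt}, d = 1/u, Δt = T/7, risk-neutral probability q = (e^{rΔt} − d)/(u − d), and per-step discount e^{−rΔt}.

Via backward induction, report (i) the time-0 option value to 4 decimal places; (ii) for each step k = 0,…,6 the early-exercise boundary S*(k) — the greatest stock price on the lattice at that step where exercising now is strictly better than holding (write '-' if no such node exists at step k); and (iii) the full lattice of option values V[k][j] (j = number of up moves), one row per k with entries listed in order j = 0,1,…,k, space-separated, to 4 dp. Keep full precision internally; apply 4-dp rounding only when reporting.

price = 4.8808
boundary = - - - - 84.3347 73.9231 84.3347
tree:
4.8808
8.1550 1.9664
13.2546 3.6302 0.4719
20.8214 6.5708 0.9931 0.0000
31.3553 11.5787 2.0898 0.0000 0.0000
41.7669 19.6331 4.3980 0.0000 0.0000 0.0000
50.8931 31.3553 9.2553 0.0000 0.0000 0.0000 0.0000
58.8927 41.7669 19.4773 0.0000 0.0000 0.0000 0.0000 0.0000

Δt=0.15471  u=1.14084  d=0.87654  q=0.51838  discount=0.98663
step 7 (expiry): payoffs max(K−S,0) = 58.8927 41.7669 19.4773 0.0000 0.0000 0.0000 0.0000 0.0000
step 6: (k=6,j=0): S=64.7969, (K−S)⁺=50.8931, hold=49.3464 ⇒ V=50.8931 exercise | (k=6,j=1): S=84.3347, (K−S)⁺=31.3553, hold=29.8086 ⇒ V=31.3553 exercise | (k=6,j=2): S=109.7636, (K−S)⁺=5.9264, hold=9.2553 ⇒ V=9.2553 continue | (k=6,j=3): S=142.8600, (K−S)⁺=0.0000, hold=0.0000 ⇒ V=0.0000 continue | (k=6,j=4): S=185.9357, (K−S)⁺=0.0000, hold=0.0000 ⇒ V=0.0000 continue | (k=6,j=5): S=241.9999, (K−S)⁺=0.0000, hold=0.0000 ⇒ V=0.0000 continue | (k=6,j=6): S=314.9687, (K−S)⁺=0.0000, hold=0.0000 ⇒ V=0.0000 continue  boundary S*=84.3347
step 5: (k=5,j=0): S=73.9231, (K−S)⁺=41.7669, hold=40.2202 ⇒ V=41.7669 exercise | (k=5,j=1): S=96.2127, (K−S)⁺=19.4773, hold=19.6331 ⇒ V=19.6331 continue | (k=5,j=2): S=125.2231, (K−S)⁺=0.0000, hold=4.3980 ⇒ V=4.3980 continue | (k=5,j=3): S=162.9809, (K−S)⁺=0.0000, hold=0.0000 ⇒ V=0.0000 continue | (k=5,j=4): S=212.1236, (K−S)⁺=0.0000, hold=0.0000 ⇒ V=0.0000 continue | (k=5,j=5): S=276.0840, (K−S)⁺=0.0000, hold=0.0000 ⇒ V=0.0000 continue  boundary S*=73.9231
step 4: (k=4,j=0): S=84.3347, (K−S)⁺=31.3553, hold=29.8882 ⇒ V=31.3553 exercise | (k=4,j=1): S=109.7636, (K−S)⁺=5.9264, hold=11.5787 ⇒ V=11.5787 continue | (k=4,j=2): S=142.8600, (K−S)⁺=0.0000, hold=2.0898 ⇒ V=2.0898 continue | (k=4,j=3): S=185.9357, (K−S)⁺=0.0000, hold=0.0000 ⇒ V=0.0000 continue | (k=4,j=4): S=241.9999, (K−S)⁺=0.0000, hold=0.0000 ⇒ V=0.0000 continue  boundary S*=84.3347
step 3: (k=3,j=0): S=96.2127, (K−S)⁺=19.4773, hold=20.8214 ⇒ V=20.8214 continue | (k=3,j=1): S=125.2231, (K−S)⁺=0.0000, hold=6.5708 ⇒ V=6.5708 continue | (k=3,j=2): S=162.9809, (K−S)⁺=0.0000, hold=0.9931 ⇒ V=0.9931 continue | (k=3,j=3): S=212.1236, (K−S)⁺=0.0000, hold=0.0000 ⇒ V=0.0000 continue  boundary S*=-
step 2: (k=2,j=0): S=109.7636, (K−S)⁺=5.9264, hold=13.2546 ⇒ V=13.2546 continue | (k=2,j=1): S=142.8600, (K−S)⁺=0.0000, hold=3.6302 ⇒ V=3.6302 continue | (k=2,j=2): S=185.9357, (K−S)⁺=0.0000, hold=0.4719 ⇒ V=0.4719 continue  boundary S*=-
step 1: (k=1,j=0): S=125.2231, (K−S)⁺=0.0000, hold=8.1550 ⇒ V=8.1550 continue | (k=1,j=1): S=162.9809, (K−S)⁺=0.0000, hold=1.9664 ⇒ V=1.9664 continue  boundary S*=-
step 0: (k=0,j=0): S=142.8600, (K−S)⁺=0.0000, hold=4.8808 ⇒ V=4.8808 continue  boundary S*=-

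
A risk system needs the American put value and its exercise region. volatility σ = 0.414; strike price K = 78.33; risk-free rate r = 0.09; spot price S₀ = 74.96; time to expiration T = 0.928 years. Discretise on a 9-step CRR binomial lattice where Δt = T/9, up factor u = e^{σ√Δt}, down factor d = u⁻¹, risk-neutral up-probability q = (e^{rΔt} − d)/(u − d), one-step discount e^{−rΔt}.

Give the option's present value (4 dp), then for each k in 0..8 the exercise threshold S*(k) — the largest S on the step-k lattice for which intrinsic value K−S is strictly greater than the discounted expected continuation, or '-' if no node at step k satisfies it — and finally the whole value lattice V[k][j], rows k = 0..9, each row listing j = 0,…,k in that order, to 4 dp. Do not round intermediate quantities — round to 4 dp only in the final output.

price = 11.2412
boundary = - - - 50.3066 44.0444 50.3066 57.4593 50.3066 57.4593
tree:
11.2412
15.7112 7.0116
21.3197 10.4344 3.7434
28.0234 15.0597 6.0357 1.5369
34.2856 20.9720 9.4691 2.7387 0.3722
39.7683 28.0234 14.3602 4.7886 0.7541 0.0000
44.5686 34.2856 20.8707 8.1625 1.5277 0.0000 0.0000
48.7712 39.7683 28.0234 13.4191 3.0948 0.0000 0.0000 0.0000
52.4508 44.5686 34.2856 20.8707 6.2696 0.0000 0.0000 0.0000 0.0000
55.6723 48.7712 39.7683 28.0234 12.7011 0.0000 0.0000 0.0000 0.0000 0.0000

params: Δt=0.10311 u=1.14218 d=0.87552 q=0.50178 e^(-rΔt)=0.99076
t_9 payoffs: 55.6723 48.7712 39.7683 28.0234 12.7011 0.0000 0.0000 0.0000 0.0000 0.0000
t_8: node(8,0) S=25.8792 payoff=52.4508 vs cont=51.7272 → 52.4508 [stop]  node(8,1) S=33.7614 payoff=44.5686 vs cont=43.8450 → 44.5686 [stop]  node(8,2) S=44.0444 payoff=34.2856 vs cont=33.5621 → 34.2856 [stop]  node(8,3) S=57.4593 payoff=20.8707 vs cont=20.1472 → 20.8707 [stop]  node(8,4) S=74.9600 payoff=3.3700 vs cont=6.2696 → 6.2696 [wait]  node(8,5) S=97.7910 payoff=0.0000 vs cont=0.0000 → 0.0000 [wait]  node(8,6) S=127.5759 payoff=0.0000 vs cont=0.0000 → 0.0000 [wait]  node(8,7) S=166.4325 payoff=0.0000 vs cont=0.0000 → 0.0000 [wait]  node(8,8) S=217.1239 payoff=0.0000 vs cont=0.0000 → 0.0000 [wait]  ⇒ S*(8)=57.4593
t_7: node(7,0) S=29.5588 payoff=48.7712 vs cont=48.0477 → 48.7712 [stop]  node(7,1) S=38.5617 payoff=39.7683 vs cont=39.0448 → 39.7683 [stop]  node(7,2) S=50.3066 payoff=28.0234 vs cont=27.2998 → 28.0234 [stop]  node(7,3) S=65.6289 payoff=12.7011 vs cont=13.4191 → 13.4191 [wait]  node(7,4) S=85.6179 payoff=0.0000 vs cont=3.0948 → 3.0948 [wait]  node(7,5) S=111.6950 payoff=0.0000 vs cont=0.0000 → 0.0000 [wait]  node(7,6) S=145.7147 payoff=0.0000 vs cont=0.0000 → 0.0000 [wait]  node(7,7) S=190.0960 payoff=0.0000 vs cont=0.0000 → 0.0000 [wait]  ⇒ S*(7)=50.3066
t_6: node(6,0) S=33.7614 payoff=44.5686 vs cont=43.8450 → 44.5686 [stop]  node(6,1) S=44.0444 payoff=34.2856 vs cont=33.5621 → 34.2856 [stop]  node(6,2) S=57.4593 payoff=20.8707 vs cont=20.5041 → 20.8707 [stop]  node(6,3) S=74.9600 payoff=3.3700 vs cont=8.1625 → 8.1625 [wait]  node(6,4) S=97.7910 payoff=0.0000 vs cont=1.5277 → 1.5277 [wait]  node(6,5) S=127.5759 payoff=0.0000 vs cont=0.0000 → 0.0000 [wait]  node(6,6) S=166.4325 payoff=0.0000 vs cont=0.0000 → 0.0000 [wait]  ⇒ S*(6)=57.4593
t_5: node(5,0) S=38.5617 payoff=39.7683 vs cont=39.0448 → 39.7683 [stop]  node(5,1) S=50.3066 payoff=28.0234 vs cont=27.2998 → 28.0234 [stop]  node(5,2) S=65.6289 payoff=12.7011 vs cont=14.3602 → 14.3602 [wait]  node(5,3) S=85.6179 payoff=0.0000 vs cont=4.7886 → 4.7886 [wait]  node(5,4) S=111.6950 payoff=0.0000 vs cont=0.7541 → 0.7541 [wait]  node(5,5) S=145.7147 payoff=0.0000 vs cont=0.0000 → 0.0000 [wait]  ⇒ S*(5)=50.3066
t_4: node(4,0) S=44.0444 payoff=34.2856 vs cont=33.5621 → 34.2856 [stop]  node(4,1) S=57.4593 payoff=20.8707 vs cont=20.9720 → 20.9720 [wait]  node(4,2) S=74.9600 payoff=3.3700 vs cont=9.4691 → 9.4691 [wait]  node(4,3) S=97.7910 payoff=0.0000 vs cont=2.7387 → 2.7387 [wait]  node(4,4) S=127.5759 payoff=0.0000 vs cont=0.3722 → 0.3722 [wait]  ⇒ S*(4)=44.0444
t_3: node(3,0) S=50.3066 payoff=28.0234 vs cont=27.3501 → 28.0234 [stop]  node(3,1) S=65.6289 payoff=12.7011 vs cont=15.0597 → 15.0597 [wait]  node(3,2) S=85.6179 payoff=0.0000 vs cont=6.0357 → 6.0357 [wait]  node(3,3) S=111.6950 payoff=0.0000 vs cont=1.5369 → 1.5369 [wait]  ⇒ S*(3)=50.3066
t_2: node(2,0) S=57.4593 payoff=20.8707 vs cont=21.3197 → 21.3197 [wait]  node(2,1) S=74.9600 payoff=3.3700 vs cont=10.4344 → 10.4344 [wait]  node(2,2) S=97.7910 payoff=0.0000 vs cont=3.7434 → 3.7434 [wait]  ⇒ S*(2)=-
t_1: node(1,0) S=65.6289 payoff=12.7011 vs cont=15.7112 → 15.7112 [wait]  node(1,1) S=85.6179 payoff=0.0000 vs cont=7.0116 → 7.0116 [wait]  ⇒ S*(1)=-
t_0: node(0,0) S=74.9600 payoff=3.3700 vs cont=11.2412 → 11.2412 [wait]  ⇒ S*(0)=-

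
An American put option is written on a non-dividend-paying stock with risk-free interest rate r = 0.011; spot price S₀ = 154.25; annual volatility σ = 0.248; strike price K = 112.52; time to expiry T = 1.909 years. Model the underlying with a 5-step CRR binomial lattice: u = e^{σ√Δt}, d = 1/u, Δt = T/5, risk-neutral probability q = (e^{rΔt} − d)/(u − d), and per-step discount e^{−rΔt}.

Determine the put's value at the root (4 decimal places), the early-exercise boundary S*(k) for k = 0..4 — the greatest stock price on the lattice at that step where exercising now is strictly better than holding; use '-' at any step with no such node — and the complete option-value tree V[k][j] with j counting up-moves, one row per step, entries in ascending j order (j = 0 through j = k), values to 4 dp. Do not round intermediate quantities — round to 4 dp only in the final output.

Δt=0.38180, u=1.16560, d=0.85792, q=0.47544, disc=e^(-rΔt)=0.99581
k=5 terminal: V=max(K-S,0) → 40.8280 15.1170 0.0000 0.0000 0.0000 0.0000
k=4: j=0 S=83.5645 intr=28.9555 cont=28.4840 V=28.9555[EX]; j=1 S=113.5333 intr=0.0000 cont=7.8965 V=7.8965[hold]; j=2 S=154.2500 intr=0.0000 cont=0.0000 V=0.0000[hold]; j=3 S=209.5690 intr=0.0000 cont=0.0000 V=0.0000[hold]; j=4 S=284.7271 intr=0.0000 cont=0.0000 V=0.0000[hold]  S*(4)=83.5645
k=3: j=0 S=97.4030 intr=15.1170 cont=18.8638 V=18.8638[hold]; j=1 S=132.3349 intr=0.0000 cont=4.1248 V=4.1248[hold]; j=2 S=179.7944 intr=0.0000 cont=0.0000 V=0.0000[hold]; j=3 S=244.2744 intr=0.0000 cont=0.0000 V=0.0000[hold]  S*(3)=-
k=2: j=0 S=113.5333 intr=0.0000 cont=11.8065 V=11.8065[hold]; j=1 S=154.2500 intr=0.0000 cont=2.1546 V=2.1546[hold]; j=2 S=209.5690 intr=0.0000 cont=0.0000 V=0.0000[hold]  S*(2)=-
k=1: j=0 S=132.3349 intr=0.0000 cont=7.1873 V=7.1873[hold]; j=1 S=179.7944 intr=0.0000 cont=1.1255 V=1.1255[hold]  S*(1)=-
k=0: j=0 S=154.2500 intr=0.0000 cont=4.2872 V=4.2872[hold]  S*(0)=-

price = 4.2872
boundary = - - - - 83.5645
tree:
4.2872
7.1873 1.1255
11.8065 2.1546 0.0000
18.8638 4.1248 0.0000 0.0000
28.9555 7.8965 0.0000 0.0000 0.0000
40.8280 15.1170 0.0000 0.0000 0.0000 0.0000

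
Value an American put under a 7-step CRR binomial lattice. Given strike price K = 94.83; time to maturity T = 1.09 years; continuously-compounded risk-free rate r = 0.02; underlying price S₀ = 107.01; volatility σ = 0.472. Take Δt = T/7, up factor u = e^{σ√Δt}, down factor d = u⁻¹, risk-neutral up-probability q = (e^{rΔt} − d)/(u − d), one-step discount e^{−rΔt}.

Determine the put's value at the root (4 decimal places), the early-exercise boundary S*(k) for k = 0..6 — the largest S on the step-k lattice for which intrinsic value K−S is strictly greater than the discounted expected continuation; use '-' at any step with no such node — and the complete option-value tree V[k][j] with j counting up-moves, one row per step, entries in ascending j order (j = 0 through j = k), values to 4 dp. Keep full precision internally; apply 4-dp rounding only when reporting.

price = 13.4500
boundary = - - - - 50.8005 61.2008 73.7303
tree:
13.4500
19.0157 7.0569
26.1185 10.8695 2.6630
34.6397 16.3677 4.5375 0.4972
44.0295 23.9345 7.6630 0.9269 0.0000
52.6625 33.6292 12.8018 1.7280 0.0000 0.0000
59.8283 44.0295 21.0997 3.2213 0.0000 0.0000 0.0000
65.7764 52.6625 33.6292 6.0050 0.0000 0.0000 0.0000 0.0000

Δt=0.15571  u=1.20473  d=0.83006  q=0.46190  discount=0.99689
step 7 (expiry): payoffs max(K−S,0) = 65.7764 52.6625 33.6292 6.0050 0.0000 0.0000 0.0000 0.0000
step 6: (k=6,j=0): S=35.0017, (K−S)⁺=59.8283, hold=59.5334 ⇒ V=59.8283 exercise | (k=6,j=1): S=50.8005, (K−S)⁺=44.0295, hold=43.7347 ⇒ V=44.0295 exercise | (k=6,j=2): S=73.7303, (K−S)⁺=21.0997, hold=20.8048 ⇒ V=21.0997 exercise | (k=6,j=3): S=107.0100, (K−S)⁺=0.0000, hold=3.2213 ⇒ V=3.2213 continue | (k=6,j=4): S=155.3112, (K−S)⁺=0.0000, hold=0.0000 ⇒ V=0.0000 continue | (k=6,j=5): S=225.4141, (K−S)⁺=0.0000, hold=0.0000 ⇒ V=0.0000 continue | (k=6,j=6): S=327.1595, (K−S)⁺=0.0000, hold=0.0000 ⇒ V=0.0000 continue  boundary S*=73.7303
step 5: (k=5,j=0): S=42.1675, (K−S)⁺=52.6625, hold=52.3676 ⇒ V=52.6625 exercise | (k=5,j=1): S=61.2008, (K−S)⁺=33.6292, hold=33.3344 ⇒ V=33.6292 exercise | (k=5,j=2): S=88.8250, (K−S)⁺=6.0050, hold=12.8018 ⇒ V=12.8018 continue | (k=5,j=3): S=128.9180, (K−S)⁺=0.0000, hold=1.7280 ⇒ V=1.7280 continue | (k=5,j=4): S=187.1078, (K−S)⁺=0.0000, hold=0.0000 ⇒ V=0.0000 continue | (k=5,j=5): S=271.5629, (K−S)⁺=0.0000, hold=0.0000 ⇒ V=0.0000 continue  boundary S*=61.2008
step 4: (k=4,j=0): S=50.8005, (K−S)⁺=44.0295, hold=43.7347 ⇒ V=44.0295 exercise | (k=4,j=1): S=73.7303, (K−S)⁺=21.0997, hold=23.9345 ⇒ V=23.9345 continue | (k=4,j=2): S=107.0100, (K−S)⁺=0.0000, hold=7.6630 ⇒ V=7.6630 continue | (k=4,j=3): S=155.3112, (K−S)⁺=0.0000, hold=0.9269 ⇒ V=0.9269 continue | (k=4,j=4): S=225.4141, (K−S)⁺=0.0000, hold=0.0000 ⇒ V=0.0000 continue  boundary S*=50.8005
step 3: (k=3,j=0): S=61.2008, (K−S)⁺=33.6292, hold=34.6397 ⇒ V=34.6397 continue | (k=3,j=1): S=88.8250, (K−S)⁺=6.0050, hold=16.3677 ⇒ V=16.3677 continue | (k=3,j=2): S=128.9180, (K−S)⁺=0.0000, hold=4.5375 ⇒ V=4.5375 continue | (k=3,j=3): S=187.1078, (K−S)⁺=0.0000, hold=0.4972 ⇒ V=0.4972 continue  boundary S*=-
step 2: (k=2,j=0): S=73.7303, (K−S)⁺=21.0997, hold=26.1185 ⇒ V=26.1185 continue | (k=2,j=1): S=107.0100, (K−S)⁺=0.0000, hold=10.8695 ⇒ V=10.8695 continue | (k=2,j=2): S=155.3112, (K−S)⁺=0.0000, hold=2.6630 ⇒ V=2.6630 continue  boundary S*=-
step 1: (k=1,j=0): S=88.8250, (K−S)⁺=6.0050, hold=19.0157 ⇒ V=19.0157 continue | (k=1,j=1): S=128.9180, (K−S)⁺=0.0000, hold=7.0569 ⇒ V=7.0569 continue  boundary S*=-
step 0: (k=0,j=0): S=107.0100, (K−S)⁺=0.0000, hold=13.4500 ⇒ V=13.4500 continue  boundary S*=-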